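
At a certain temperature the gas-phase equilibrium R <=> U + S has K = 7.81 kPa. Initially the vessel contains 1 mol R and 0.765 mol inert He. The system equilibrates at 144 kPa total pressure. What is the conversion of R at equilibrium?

Let X = conversion of R (basis 1 mol R); extent of reaction ξ = X.
Species balance: n_R = 1 − X; n_U = X; n_S = X; n_I = 0.765 (inert).
Summing: n_T = 1.77 + X.
With p_i = (n_i/n_T)P, K = p_U p_S / (p_R).
Setting this equal to 7.81 kPa and taking the physical root (0 < X < 1) gives X = 0.282.

X = 0.282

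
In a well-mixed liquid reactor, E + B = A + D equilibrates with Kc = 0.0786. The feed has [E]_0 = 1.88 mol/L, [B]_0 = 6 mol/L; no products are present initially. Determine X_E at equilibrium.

X = 0.373

Let X = conversion of E; extent ξ = 1.88·X mol/L.
Concentrations: [E] = 1.88 − 1.88X; [B] = 6 − 1.88X; [A] = 1.88X; [D] = 1.88X.
Kc = [A] [D] / ([E] [B]).
Solving Kc = 0.0786 for X ∈ (0,1): X = 0.373.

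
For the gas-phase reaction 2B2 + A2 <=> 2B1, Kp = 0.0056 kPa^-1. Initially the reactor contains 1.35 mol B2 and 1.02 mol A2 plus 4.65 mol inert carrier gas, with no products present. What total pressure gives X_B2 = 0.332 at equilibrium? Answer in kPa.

P = 377 kPa

Let X = conversion of B2 (basis 1.35 mol B2); extent of reaction ξ = 0.675X.
Species balance: n_B2 = 1.35 − 1.35X; n_A2 = 1.02 − 0.675X; n_B1 = 1.35X; n_I = 4.65 (inert).
Summing: n_T = 7.02 − 0.675X.
Kp = p_B1^2 / (p_B2^2 p_A2) with p_i = (n_i/n_T)·P.
At X = 0.332: the mole-fraction product g(X) = Π y_i^ν_i = 2.109. Since Kp = g(X)·P^{-1}, P = (g/Kp)^(1/1) = (2.109/0.0056)^(1/1) = 377 kPa.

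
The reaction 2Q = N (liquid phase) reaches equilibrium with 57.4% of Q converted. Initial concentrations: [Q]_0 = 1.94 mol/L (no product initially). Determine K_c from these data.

K_c = 0.815 L/mol

Let X = conversion of Q.
Concentrations: [Q] = 1.94 − 1.94X; [N] = 0.97X.
At X = 0.574: [Q] = 0.826, [N] = 0.557.
K_c = [N] / ([Q]^2) = 0.815 L/mol.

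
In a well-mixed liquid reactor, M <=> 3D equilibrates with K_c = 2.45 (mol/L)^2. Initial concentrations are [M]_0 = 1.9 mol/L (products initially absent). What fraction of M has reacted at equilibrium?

X = 0.264

Let X = conversion of M; extent ξ = 1.9·X mol/L.
Concentrations: [M] = 1.9 − 1.9X; [D] = 5.7X.
K_c = [D]^3 / ([M]).
This equals 2.45 at X = 0.264 (the root in 0 < X < 1).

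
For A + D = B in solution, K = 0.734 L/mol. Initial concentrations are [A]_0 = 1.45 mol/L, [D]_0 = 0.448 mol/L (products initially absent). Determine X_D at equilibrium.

X = 0.476

Let X = conversion of D; extent ξ = 0.448·X mol/L.
Concentrations: [A] = 1.45 − 0.448X; [D] = 0.448 − 0.448X; [B] = 0.448X.
K = [B] / ([A] [D]).
Setting equal to 0.734 and solving for X on (0,1) gives X = 0.476.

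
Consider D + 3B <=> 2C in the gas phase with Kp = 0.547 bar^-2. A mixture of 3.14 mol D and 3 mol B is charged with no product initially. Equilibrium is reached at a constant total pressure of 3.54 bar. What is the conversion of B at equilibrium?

Let X = conversion of B (basis 3 mol B); extent of reaction ξ = X.
At extent ξ: n_D = 3.14 − X; n_B = 3 − 3X; n_C = 2X.
n_T = Σnᵢ = 6.14 − 2X.
With p_i = (n_i/n_T)P, Kp = p_C^2 / (p_D p_B^3).
This yields a degree-4 equation in X; solving on (0,1), X = 0.585.

X = 0.585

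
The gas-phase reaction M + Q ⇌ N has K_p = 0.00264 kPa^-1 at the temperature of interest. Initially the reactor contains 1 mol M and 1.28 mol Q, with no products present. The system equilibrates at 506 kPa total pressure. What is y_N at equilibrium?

y_N = 0.204

Take 1 mol M as basis and let X be its fractional conversion, so ξ = X.
At extent ξ: n_M = 1 − X; n_Q = 1.28 − X; n_N = X.
Total moles n_T = 2.28 − X.
y_i = n_i/n_T, p_i = y_i·P. K_p = p_N / (p_M p_Q).
Setting this equal to 0.00264 kPa^-1 and taking the physical root (0 < X < 1) gives X = 0.387.
Then n_N = 0.387, n_T = 1.89, so y_N = 0.204.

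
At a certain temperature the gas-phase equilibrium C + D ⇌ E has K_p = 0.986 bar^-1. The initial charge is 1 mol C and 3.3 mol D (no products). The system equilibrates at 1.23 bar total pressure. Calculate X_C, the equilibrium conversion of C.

Basis: 1 mol C initially; let X = conversion of C. Extent ξ = X.
Moles: n_C = 1 − X; n_D = 3.3 − X; n_E = X.
n_T = Σnᵢ = 4.3 − X.
With p_i = (n_i/n_T)P, K_p = p_E / (p_C p_D).
Setting this equal to 0.986 bar^-1 and taking the physical root (0 < X < 1) gives X = 0.473.

X = 0.473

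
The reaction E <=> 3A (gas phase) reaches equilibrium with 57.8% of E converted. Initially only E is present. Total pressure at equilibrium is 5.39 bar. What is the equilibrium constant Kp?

Take 1 mol E as basis and let X be its fractional conversion, so ξ = X.
Moles: n_E = 1 − X; n_A = 3X.
Summing: n_T = 1 + 2X.
At X = 0.578: n_E = 0.422, n_A = 1.73, n_T = 2.16.
p_i = (n_i/n_T)·P. Kp = p_A^3 / (p_E) = 77.2 bar^2.

Kp = 77.2 bar^2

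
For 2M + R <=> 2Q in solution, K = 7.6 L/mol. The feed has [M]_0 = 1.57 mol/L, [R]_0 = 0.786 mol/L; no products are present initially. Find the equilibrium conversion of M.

Let X = conversion of M; extent ξ = 1.57X/2 mol/L.
Concentrations: [M] = 1.57 − 1.57X; [R] = 0.786 − 0.785X; [Q] = 1.57X.
K = [Q]^2 / ([M]^2 [R]).
Setting equal to 7.6 and solving for X on (0,1) gives X = 0.606.

X = 0.606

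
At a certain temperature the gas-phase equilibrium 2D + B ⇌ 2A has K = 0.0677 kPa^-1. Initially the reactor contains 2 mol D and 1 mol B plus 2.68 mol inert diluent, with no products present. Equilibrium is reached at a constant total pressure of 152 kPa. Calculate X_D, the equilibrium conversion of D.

X = 0.499

Let X = conversion of D (basis 2 mol D); extent of reaction ξ = X.
Moles: n_D = 2 − 2X; n_B = 1 − X; n_A = 2X; n_I = 2.68 (inert).
n_T = Σnᵢ = 5.68 − X.
With p_i = (n_i/n_T)P, K = p_A^2 / (p_D^2 p_B).
Setting this equal to 0.0677 kPa^-1 and taking the physical root (0 < X < 1) gives X = 0.499.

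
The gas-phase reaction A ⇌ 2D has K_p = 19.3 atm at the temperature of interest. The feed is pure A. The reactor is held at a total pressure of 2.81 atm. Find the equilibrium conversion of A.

Basis: 1 mol A initially; let X = conversion of A. Extent ξ = X.
At extent ξ: n_A = 1 − X; n_D = 2X.
Summing: n_T = 1 + X.
y_i = n_i/n_T, p_i = y_i·P. K_p = p_D^2 / (p_A).
Substituting and setting equal to 19.3 atm gives a polynomial in X; the root in (0,1) is X = 0.795.

X = 0.795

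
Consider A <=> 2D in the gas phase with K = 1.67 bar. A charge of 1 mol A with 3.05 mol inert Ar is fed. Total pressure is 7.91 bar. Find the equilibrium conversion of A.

X = 0.381

Take 1 mol A as basis and let X be its fractional conversion, so ξ = X.
Mole table: n_A = 1 − X; n_D = 2X; n_I = 3.05 (inert).
Total moles n_T = 4.05 + X.
With p_i = (n_i/n_T)P, K = p_D^2 / (p_A).
Equating to 1.67 bar and solving on 0 < X < 1: X = 0.381.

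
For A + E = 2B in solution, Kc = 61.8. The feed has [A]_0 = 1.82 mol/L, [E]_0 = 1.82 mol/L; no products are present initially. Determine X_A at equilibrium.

X = 0.797

Let X = conversion of A; extent ξ = 1.82·X mol/L.
Concentrations: [A] = 1.82 − 1.82X; [E] = 1.82 − 1.82X; [B] = 3.64X.
Kc = [B]^2 / ([A] [E]).
Equating to 61.8: the physical root is X = 0.797.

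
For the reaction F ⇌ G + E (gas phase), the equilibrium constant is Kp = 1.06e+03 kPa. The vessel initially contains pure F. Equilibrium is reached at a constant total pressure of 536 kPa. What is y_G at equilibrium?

y_G = 0.449

Take 1 mol F as basis and let X be its fractional conversion, so ξ = X.
At extent ξ: n_F = 1 − X; n_G = X; n_E = X.
Total moles n_T = 1 + X.
Mole fractions y_i = n_i/n_T; Kp = p_G p_E / (p_F) with p_i = y_i·P.
Equating to 1.06e+03 kPa and solving on 0 < X < 1: X = 0.815.
Then n_G = 0.815, n_T = 1.81, so y_G = 0.449.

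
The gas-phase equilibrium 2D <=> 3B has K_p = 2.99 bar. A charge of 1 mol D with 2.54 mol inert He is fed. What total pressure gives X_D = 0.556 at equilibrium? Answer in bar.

Let X = conversion of D (basis 1 mol D); extent of reaction ξ = 0.5X.
Species balance: n_D = 1 − X; n_B = 1.5X; n_I = 2.54 (inert).
n_T = Σnᵢ = 3.54 + 0.5X.
K_p = p_B^3 / (p_D^2) with p_i = (n_i/n_T)·P.
At X = 0.556: the mole-fraction product g(X) = Π y_i^ν_i = 0.7707. Since K_p = g(X)·P^{1}, P = (K_p/g)^(1/1) = (2.99/0.7707)^(1/1) = 3.88 bar.

P = 3.88 bar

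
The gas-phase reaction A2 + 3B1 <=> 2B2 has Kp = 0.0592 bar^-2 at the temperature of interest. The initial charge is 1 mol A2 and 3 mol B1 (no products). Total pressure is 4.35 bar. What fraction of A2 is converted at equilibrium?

X = 0.351

Take 1 mol A2 as basis and let X be its fractional conversion, so ξ = X.
Species balance: n_A2 = 1 − X; n_B1 = 3 − 3X; n_B2 = 2X.
Total moles n_T = 4 − 2X.
Mole fractions y_i = n_i/n_T; Kp = p_B2^2 / (p_A2 p_B1^3) with p_i = y_i·P.
Substituting and setting equal to 0.0592 bar^-2 gives a polynomial in X; the root in (0,1) is X = 0.351.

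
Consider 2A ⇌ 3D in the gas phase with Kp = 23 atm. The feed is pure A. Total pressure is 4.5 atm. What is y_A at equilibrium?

y_A = 0.274

Take 1 mol A as basis and let X be its fractional conversion, so ξ = 0.5X.
Species balance: n_A = 1 − X; n_D = 1.5X.
Summing: n_T = 1 + 0.5X.
With p_i = (n_i/n_T)P, Kp = p_D^3 / (p_A^2).
Setting this equal to 23 atm and taking the physical root (0 < X < 1) gives X = 0.639.
Then n_A = 0.361, n_T = 1.32, so y_A = 0.274.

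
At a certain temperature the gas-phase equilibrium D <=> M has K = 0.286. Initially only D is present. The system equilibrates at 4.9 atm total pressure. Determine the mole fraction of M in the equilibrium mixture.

Let X = conversion of D (basis 1 mol D); extent of reaction ξ = X.
Moles: n_D = 1 − X; n_M = X.
Total moles n_T = 1 (Δν = 0, constant).
Mole fractions y_i = n_i/n_T; K = p_M / (p_D) with p_i = y_i·P.
Equating to 0.286 and solving on 0 < X < 1: X = 0.222.
Then n_M = 0.222, n_T = 1, so y_M = 0.222.

y_M = 0.222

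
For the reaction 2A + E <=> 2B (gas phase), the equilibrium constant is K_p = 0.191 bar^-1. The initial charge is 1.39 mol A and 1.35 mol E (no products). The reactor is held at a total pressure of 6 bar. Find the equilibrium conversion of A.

Let X = conversion of A (basis 1.39 mol A); extent of reaction ξ = 0.695X.
Mole table: n_A = 1.39 − 1.39X; n_E = 1.35 − 0.695X; n_B = 1.39X.
Summing: n_T = 2.74 − 0.695X.
Mole fractions y_i = n_i/n_T; K_p = p_B^2 / (p_A^2 p_E) with p_i = y_i·P.
Substituting and setting equal to 0.191 bar^-1 gives a polynomial in X; the root in (0,1) is X = 0.413.

X = 0.413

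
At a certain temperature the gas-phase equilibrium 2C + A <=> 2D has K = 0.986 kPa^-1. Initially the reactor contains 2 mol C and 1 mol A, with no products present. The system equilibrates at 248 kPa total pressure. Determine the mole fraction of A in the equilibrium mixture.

Basis: 2 mol C initially; let X = conversion of C. Extent ξ = X.
Species balance: n_C = 2 − 2X; n_A = 1 − X; n_D = 2X.
Summing: n_T = 3 − X.
With p_i = (n_i/n_T)P, K = p_D^2 / (p_C^2 p_A).
Substituting and setting equal to 0.986 kPa^-1 gives a polynomial in X; the root in (0,1) is X = 0.819.
Then n_A = 0.181, n_T = 2.18, so y_A = 0.083.

y_A = 0.083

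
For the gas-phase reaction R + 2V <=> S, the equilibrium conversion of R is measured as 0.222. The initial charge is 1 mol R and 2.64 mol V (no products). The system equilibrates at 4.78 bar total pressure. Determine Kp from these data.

Take 1 mol R as basis and let X be its fractional conversion, so ξ = X.
Mole table: n_R = 1 − X; n_V = 2.64 − 2X; n_S = X.
Total moles n_T = 3.64 − 2X.
At X = 0.222: n_R = 0.778, n_V = 2.2, n_S = 0.222, n_T = 3.2.
p_i = (n_i/n_T)·P. Kp = p_S / (p_R p_V^2) = 0.0265 bar^-2.

Kp = 0.0265 bar^-2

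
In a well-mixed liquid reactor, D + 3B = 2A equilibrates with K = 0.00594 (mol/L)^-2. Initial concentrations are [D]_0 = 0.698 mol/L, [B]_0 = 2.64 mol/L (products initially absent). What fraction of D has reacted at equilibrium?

X = 0.151

Let X = conversion of D; extent ξ = 0.698·X mol/L.
Concentrations: [D] = 0.698 − 0.698X; [B] = 2.64 − 2.09X; [A] = 1.4X.
K = [A]^2 / ([D] [B]^3).
Solving K = 0.00594 for X ∈ (0,1): X = 0.151.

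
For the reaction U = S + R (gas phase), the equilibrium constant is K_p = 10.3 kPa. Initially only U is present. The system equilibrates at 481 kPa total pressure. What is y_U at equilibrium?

Let X = conversion of U (basis 1 mol U); extent of reaction ξ = X.
At extent ξ: n_U = 1 − X; n_S = X; n_R = X.
n_T = Σnᵢ = 1 + X.
With p_i = (n_i/n_T)P, K_p = p_S p_R / (p_U).
Substituting and setting equal to 10.3 kPa gives a polynomial in X; the root in (0,1) is X = 0.145.
Then n_U = 0.855, n_T = 1.14, so y_U = 0.747.

y_U = 0.747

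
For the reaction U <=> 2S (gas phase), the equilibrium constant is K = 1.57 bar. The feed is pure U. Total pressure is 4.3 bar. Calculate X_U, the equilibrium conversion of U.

Let X = conversion of U (basis 1 mol U); extent of reaction ξ = X.
Species balance: n_U = 1 − X; n_S = 2X.
Summing: n_T = 1 + X.
With p_i = (n_i/n_T)P, K = p_S^2 / (p_U).
Substituting and setting equal to 1.57 bar gives a polynomial in X; the root in (0,1) is X = 0.289.

X = 0.289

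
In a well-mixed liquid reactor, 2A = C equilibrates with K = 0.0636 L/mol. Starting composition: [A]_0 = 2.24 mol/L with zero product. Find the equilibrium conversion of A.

Let X = conversion of A; extent ξ = 2.24X/2 mol/L.
Concentrations: [A] = 2.24 − 2.24X; [C] = 1.12X.
K = [C] / ([A]^2).
Equating to 0.0636 L/mol: the physical root is X = 0.188.

X = 0.188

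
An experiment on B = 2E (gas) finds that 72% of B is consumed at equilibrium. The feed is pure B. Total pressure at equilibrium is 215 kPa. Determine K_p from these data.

Basis: 1 mol B initially; let X = conversion of B. Extent ξ = X.
Mole table: n_B = 1 − X; n_E = 2X.
Summing: n_T = 1 + X.
At X = 0.72: n_B = 0.28, n_E = 1.44, n_T = 1.72.
p_i = (n_i/n_T)·P. K_p = p_E^2 / (p_B) = 926 kPa.

K_p = 926 kPa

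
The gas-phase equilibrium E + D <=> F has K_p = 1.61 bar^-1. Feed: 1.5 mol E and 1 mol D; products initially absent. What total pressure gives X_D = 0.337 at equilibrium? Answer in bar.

Take 1 mol D as basis and let X be its fractional conversion, so ξ = X.
Moles: n_E = 1.5 − X; n_D = 1 − X; n_F = X.
Total moles n_T = 2.5 − X.
K_p = p_F / (p_E p_D) with p_i = (n_i/n_T)·P.
At X = 0.337: the mole-fraction product g(X) = Π y_i^ν_i = 0.9454. Since K_p = g(X)·P^{-1}, P = (g/K_p)^(1/1) = (0.9454/1.61)^(1/1) = 0.587 bar.

P = 0.587 bar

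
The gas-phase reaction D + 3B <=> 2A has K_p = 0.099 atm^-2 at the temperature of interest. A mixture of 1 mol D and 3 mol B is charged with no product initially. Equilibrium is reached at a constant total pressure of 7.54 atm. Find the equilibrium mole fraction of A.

Let X = conversion of D (basis 1 mol D); extent of reaction ξ = X.
Mole table: n_D = 1 − X; n_B = 3 − 3X; n_A = 2X.
n_T = Σnᵢ = 4 − 2X.
With p_i = (n_i/n_T)P, K_p = p_A^2 / (p_D p_B^3).
Equating to 0.099 atm^-2 and solving on 0 < X < 1: X = 0.505.
Then n_A = 1.01, n_T = 2.99, so y_A = 0.338.

y_A = 0.338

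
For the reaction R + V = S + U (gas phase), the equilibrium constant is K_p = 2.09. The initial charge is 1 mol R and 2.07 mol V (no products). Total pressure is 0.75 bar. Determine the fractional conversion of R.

X = 0.777

Basis: 1 mol R initially; let X = conversion of R. Extent ξ = X.
At extent ξ: n_R = 1 − X; n_V = 2.07 − X; n_S = X; n_U = X.
n_T stays at 3.07 (no change in mole number).
y_i = n_i/n_T, p_i = y_i·P. K_p = p_S p_U / (p_R p_V).
Setting this equal to 2.09 and taking the physical root (0 < X < 1) gives X = 0.777.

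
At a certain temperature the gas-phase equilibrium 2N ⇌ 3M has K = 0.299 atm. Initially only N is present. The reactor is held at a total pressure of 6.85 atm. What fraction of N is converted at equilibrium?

X = 0.208

Let X = conversion of N (basis 1 mol N); extent of reaction ξ = 0.5X.
Moles: n_N = 1 − X; n_M = 1.5X.
n_T = Σnᵢ = 1 + 0.5X.
y_i = n_i/n_T, p_i = y_i·P. K = p_M^3 / (p_N^2).
Equating to 0.299 atm and solving on 0 < X < 1: X = 0.208.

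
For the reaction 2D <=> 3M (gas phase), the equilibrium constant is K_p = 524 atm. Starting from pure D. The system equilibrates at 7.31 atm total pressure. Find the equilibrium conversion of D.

Take 1 mol D as basis and let X be its fractional conversion, so ξ = 0.5X.
Moles: n_D = 1 − X; n_M = 1.5X.
Total moles n_T = 1 + 0.5X.
With p_i = (n_i/n_T)P, K_p = p_M^3 / (p_D^2).
This yields a degree-3 equation in X; solving on (0,1), X = 0.856.

X = 0.856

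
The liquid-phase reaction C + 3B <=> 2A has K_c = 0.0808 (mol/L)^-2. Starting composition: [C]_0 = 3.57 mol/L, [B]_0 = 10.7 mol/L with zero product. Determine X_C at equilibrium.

X = 0.545

Let X = conversion of C; extent ξ = 3.57·X mol/L.
Concentrations: [C] = 3.57 − 3.57X; [B] = 10.7 − 10.7X; [A] = 7.14X.
K_c = [A]^2 / ([C] [B]^3).
Equating to 0.0808 (mol/L)^-2: the physical root is X = 0.545.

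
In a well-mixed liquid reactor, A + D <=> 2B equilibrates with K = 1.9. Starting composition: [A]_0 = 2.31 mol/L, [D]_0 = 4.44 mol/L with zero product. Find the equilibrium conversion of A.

X = 0.545

Let X = conversion of A; extent ξ = 2.31·X mol/L.
Concentrations: [A] = 2.31 − 2.31X; [D] = 4.44 − 2.31X; [B] = 4.62X.
K = [B]^2 / ([A] [D]).
This equals 1.9 at X = 0.545 (the root in 0 < X < 1).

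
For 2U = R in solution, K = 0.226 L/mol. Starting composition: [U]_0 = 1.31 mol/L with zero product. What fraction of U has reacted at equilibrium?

Let X = conversion of U; extent ξ = 1.31X/2 mol/L.
Concentrations: [U] = 1.31 − 1.31X; [R] = 0.655X.
K = [R] / ([U]^2).
Equating to 0.226 L/mol: the physical root is X = 0.295.

X = 0.295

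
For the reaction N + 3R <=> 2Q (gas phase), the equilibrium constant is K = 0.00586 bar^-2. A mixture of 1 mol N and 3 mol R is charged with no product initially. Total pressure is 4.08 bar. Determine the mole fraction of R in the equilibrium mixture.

Basis: 1 mol N initially; let X = conversion of N. Extent ξ = X.
Moles: n_N = 1 − X; n_R = 3 − 3X; n_Q = 2X.
Total moles n_T = 4 − 2X.
Mole fractions y_i = n_i/n_T; K = p_Q^2 / (p_N p_R^3) with p_i = y_i·P.
Substituting and setting equal to 0.00586 bar^-2 gives a polynomial in X; the root in (0,1) is X = 0.157.
Then n_R = 2.53, n_T = 3.69, so y_R = 0.686.

y_R = 0.686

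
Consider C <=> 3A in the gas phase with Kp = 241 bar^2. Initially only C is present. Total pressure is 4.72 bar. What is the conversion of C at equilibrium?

Basis: 1 mol C initially; let X = conversion of C. Extent ξ = X.
Species balance: n_C = 1 − X; n_A = 3X.
n_T = Σnᵢ = 1 + 2X.
y_i = n_i/n_T, p_i = y_i·P. Kp = p_A^3 / (p_C).
This yields a degree-3 equation in X; solving on (0,1), X = 0.808.

X = 0.808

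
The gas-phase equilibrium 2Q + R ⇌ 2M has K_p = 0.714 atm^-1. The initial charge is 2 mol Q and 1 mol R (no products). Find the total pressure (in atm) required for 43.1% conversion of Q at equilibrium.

Take 2 mol Q as basis and let X be its fractional conversion, so ξ = X.
Moles: n_Q = 2 − 2X; n_R = 1 − X; n_M = 2X.
Total moles n_T = 3 − X.
K_p = p_M^2 / (p_Q^2 p_R) with p_i = (n_i/n_T)·P.
At X = 0.431: the mole-fraction product g(X) = Π y_i^ν_i = 2.59. Since K_p = g(X)·P^{-1}, P = (g/K_p)^(1/1) = (2.59/0.714)^(1/1) = 3.63 atm.

P = 3.63 atm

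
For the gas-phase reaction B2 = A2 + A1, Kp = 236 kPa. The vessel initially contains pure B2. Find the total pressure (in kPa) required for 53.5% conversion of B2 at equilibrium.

Basis: 1 mol B2 initially; let X = conversion of B2. Extent ξ = X.
At extent ξ: n_B2 = 1 − X; n_A2 = X; n_A1 = X.
Summing: n_T = 1 + X.
Kp = p_A2 p_A1 / (p_B2) with p_i = (n_i/n_T)·P.
At X = 0.535: the mole-fraction product g(X) = Π y_i^ν_i = 0.401. Since Kp = g(X)·P^{1}, P = (Kp/g)^(1/1) = (236/0.401)^(1/1) = 589 kPa.

P = 589 kPa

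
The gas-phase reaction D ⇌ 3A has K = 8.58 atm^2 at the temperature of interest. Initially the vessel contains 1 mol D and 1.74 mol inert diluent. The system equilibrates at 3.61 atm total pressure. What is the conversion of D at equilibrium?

Basis: 1 mol D initially; let X = conversion of D. Extent ξ = X.
Moles: n_D = 1 − X; n_A = 3X; n_I = 1.74 (inert).
Total moles n_T = 2.74 + 2X.
y_i = n_i/n_T, p_i = y_i·P. K = p_A^3 / (p_D).
Setting this equal to 8.58 atm^2 and taking the physical root (0 < X < 1) gives X = 0.546.

X = 0.546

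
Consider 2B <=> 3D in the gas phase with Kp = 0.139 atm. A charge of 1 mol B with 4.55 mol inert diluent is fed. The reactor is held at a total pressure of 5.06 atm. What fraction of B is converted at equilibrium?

X = 0.287

Take 1 mol B as basis and let X be its fractional conversion, so ξ = 0.5X.
Species balance: n_B = 1 − X; n_D = 1.5X; n_I = 4.55 (inert).
n_T = Σnᵢ = 5.55 + 0.5X.
y_i = n_i/n_T, p_i = y_i·P. Kp = p_D^3 / (p_B^2).
Setting this equal to 0.139 atm and taking the physical root (0 < X < 1) gives X = 0.287.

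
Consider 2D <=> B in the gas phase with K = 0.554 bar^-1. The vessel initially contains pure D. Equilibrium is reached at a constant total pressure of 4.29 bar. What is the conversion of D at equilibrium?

X = 0.691

Let X = conversion of D (basis 1 mol D); extent of reaction ξ = 0.5X.
At extent ξ: n_D = 1 − X; n_B = 0.5X.
Total moles n_T = 1 − 0.5X.
Mole fractions y_i = n_i/n_T; K = p_B / (p_D^2) with p_i = y_i·P.
Equating to 0.554 bar^-1 and solving on 0 < X < 1: X = 0.691.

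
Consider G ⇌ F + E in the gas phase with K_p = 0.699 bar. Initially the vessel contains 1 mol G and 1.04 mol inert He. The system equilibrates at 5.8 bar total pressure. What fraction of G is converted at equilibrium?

Let X = conversion of G (basis 1 mol G); extent of reaction ξ = X.
At extent ξ: n_G = 1 − X; n_F = X; n_E = X; n_I = 1.04 (inert).
Summing: n_T = 2.04 + X.
Mole fractions y_i = n_i/n_T; K_p = p_F p_E / (p_G) with p_i = y_i·P.
Setting this equal to 0.699 bar and taking the physical root (0 < X < 1) gives X = 0.416.

X = 0.416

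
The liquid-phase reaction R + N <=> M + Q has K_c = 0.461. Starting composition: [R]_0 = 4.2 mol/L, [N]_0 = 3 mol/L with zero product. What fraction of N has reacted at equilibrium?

X = 0.474

Let X = conversion of N; extent ξ = 3·X mol/L.
Concentrations: [R] = 4.2 − 3X; [N] = 3 − 3X; [M] = 3X; [Q] = 3X.
K_c = [M] [Q] / ([R] [N]).
Setting equal to 0.461 and solving for X on (0,1) gives X = 0.474.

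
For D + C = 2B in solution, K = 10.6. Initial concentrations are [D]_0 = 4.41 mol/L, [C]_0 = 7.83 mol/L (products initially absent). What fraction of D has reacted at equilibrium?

Let X = conversion of D; extent ξ = 4.41·X mol/L.
Concentrations: [D] = 4.41 − 4.41X; [C] = 7.83 − 4.41X; [B] = 8.82X.
K = [B]^2 / ([D] [C]).
Solving K = 10.6 for X ∈ (0,1): X = 0.774.

X = 0.774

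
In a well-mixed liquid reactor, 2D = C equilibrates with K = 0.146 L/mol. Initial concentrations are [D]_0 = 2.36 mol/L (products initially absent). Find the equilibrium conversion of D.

X = 0.319

Let X = conversion of D; extent ξ = 2.36X/2 mol/L.
Concentrations: [D] = 2.36 − 2.36X; [C] = 1.18X.
K = [C] / ([D]^2).
This equals 0.146 at X = 0.319 (the root in 0 < X < 1).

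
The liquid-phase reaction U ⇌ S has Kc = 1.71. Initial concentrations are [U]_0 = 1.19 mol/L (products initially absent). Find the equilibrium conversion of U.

X = 0.631

Let X = conversion of U; extent ξ = 1.19·X mol/L.
Concentrations: [U] = 1.19 − 1.19X; [S] = 1.19X.
Kc = [S] / ([U]).
Setting equal to 1.71 and solving for X on (0,1) gives X = 0.631.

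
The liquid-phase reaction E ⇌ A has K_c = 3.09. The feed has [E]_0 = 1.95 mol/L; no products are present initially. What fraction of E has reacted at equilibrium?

Let X = conversion of E; extent ξ = 1.95·X mol/L.
Concentrations: [E] = 1.95 − 1.95X; [A] = 1.95X.
K_c = [A] / ([E]).
Equating to 3.09: the physical root is X = 0.756.

X = 0.756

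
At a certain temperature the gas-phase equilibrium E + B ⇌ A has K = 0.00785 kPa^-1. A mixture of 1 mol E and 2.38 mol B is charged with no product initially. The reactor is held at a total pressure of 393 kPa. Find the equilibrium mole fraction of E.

y_E = 0.125

Basis: 1 mol E initially; let X = conversion of E. Extent ξ = X.
At extent ξ: n_E = 1 − X; n_B = 2.38 − X; n_A = X.
n_T = Σnᵢ = 3.38 − X.
Mole fractions y_i = n_i/n_T; K = p_A / (p_E p_B) with p_i = y_i·P.
This yields a degree-2 equation in X; solving on (0,1), X = 0.661.
Then n_E = 0.339, n_T = 2.72, so y_E = 0.125.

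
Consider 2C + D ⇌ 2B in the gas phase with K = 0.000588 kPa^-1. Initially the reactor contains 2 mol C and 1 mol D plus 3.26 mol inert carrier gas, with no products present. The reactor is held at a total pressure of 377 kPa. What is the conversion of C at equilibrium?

Basis: 2 mol C initially; let X = conversion of C. Extent ξ = X.
At extent ξ: n_C = 2 − 2X; n_D = 1 − X; n_B = 2X; n_I = 3.26 (inert).
n_T = Σnᵢ = 6.26 − X.
With p_i = (n_i/n_T)P, K = p_B^2 / (p_C^2 p_D).
Equating to 0.000588 kPa^-1 and solving on 0 < X < 1: X = 0.149.

X = 0.149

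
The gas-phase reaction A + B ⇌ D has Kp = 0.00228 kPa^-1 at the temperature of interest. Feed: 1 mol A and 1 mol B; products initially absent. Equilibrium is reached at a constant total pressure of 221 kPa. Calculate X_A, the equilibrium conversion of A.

Take 1 mol A as basis and let X be its fractional conversion, so ξ = X.
Mole table: n_A = 1 − X; n_B = 1 − X; n_D = X.
n_T = Σnᵢ = 2 − X.
y_i = n_i/n_T, p_i = y_i·P. Kp = p_D / (p_A p_B).
Setting this equal to 0.00228 kPa^-1 and taking the physical root (0 < X < 1) gives X = 0.185.

X = 0.185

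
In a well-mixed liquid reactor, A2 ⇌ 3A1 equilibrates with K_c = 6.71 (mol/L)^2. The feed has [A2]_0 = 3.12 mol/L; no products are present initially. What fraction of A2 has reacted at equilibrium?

Let X = conversion of A2; extent ξ = 3.12·X mol/L.
Concentrations: [A2] = 3.12 − 3.12X; [A1] = 9.36X.
K_c = [A1]^3 / ([A2]).
Equating to 6.71 (mol/L)^2: the physical root is X = 0.266.

X = 0.266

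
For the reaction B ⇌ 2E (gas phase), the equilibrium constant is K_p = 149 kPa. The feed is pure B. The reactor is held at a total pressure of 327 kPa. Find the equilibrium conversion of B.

Take 1 mol B as basis and let X be its fractional conversion, so ξ = X.
Species balance: n_B = 1 − X; n_E = 2X.
Summing: n_T = 1 + X.
Mole fractions y_i = n_i/n_T; K_p = p_E^2 / (p_B) with p_i = y_i·P.
Setting this equal to 149 kPa and taking the physical root (0 < X < 1) gives X = 0.320.

X = 0.320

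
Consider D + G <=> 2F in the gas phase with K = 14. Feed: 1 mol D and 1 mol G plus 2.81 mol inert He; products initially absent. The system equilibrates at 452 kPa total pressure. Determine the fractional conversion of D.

X = 0.652

Let X = conversion of D (basis 1 mol D); extent of reaction ξ = X.
Moles: n_D = 1 − X; n_G = 1 − X; n_F = 2X; n_I = 2.81 (inert).
Since Δν = 0, n_T = 4.81 throughout.
y_i = n_i/n_T, p_i = y_i·P. K = p_F^2 / (p_D p_G).
Substituting and setting equal to 14 gives a polynomial in X; the root in (0,1) is X = 0.652.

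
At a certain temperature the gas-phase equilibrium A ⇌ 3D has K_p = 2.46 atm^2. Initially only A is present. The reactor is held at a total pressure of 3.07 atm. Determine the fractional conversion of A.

X = 0.254

Let X = conversion of A (basis 1 mol A); extent of reaction ξ = X.
Mole table: n_A = 1 − X; n_D = 3X.
Total moles n_T = 1 + 2X.
y_i = n_i/n_T, p_i = y_i·P. K_p = p_D^3 / (p_A).
Setting this equal to 2.46 atm^2 and taking the physical root (0 < X < 1) gives X = 0.254.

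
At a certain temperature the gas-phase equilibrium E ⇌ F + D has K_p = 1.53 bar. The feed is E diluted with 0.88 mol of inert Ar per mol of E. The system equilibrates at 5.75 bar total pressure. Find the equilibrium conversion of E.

Take 1 mol E as basis and let X be its fractional conversion, so ξ = X.
Mole table: n_E = 1 − X; n_F = X; n_D = X; n_I = 0.88 (inert).
Total moles n_T = 1.88 + X.
With p_i = (n_i/n_T)P, K_p = p_F p_D / (p_E).
Substituting and setting equal to 1.53 bar gives a polynomial in X; the root in (0,1) is X = 0.543.

X = 0.543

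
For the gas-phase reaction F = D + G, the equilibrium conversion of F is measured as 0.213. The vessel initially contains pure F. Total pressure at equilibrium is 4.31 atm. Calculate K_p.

K_p = 0.205 atm

Basis: 1 mol F initially; let X = conversion of F. Extent ξ = X.
Species balance: n_F = 1 − X; n_D = X; n_G = X.
Summing: n_T = 1 + X.
At X = 0.213: n_F = 0.787, n_D = 0.213, n_G = 0.213, n_T = 1.21.
p_i = (n_i/n_T)·P. K_p = p_D p_G / (p_F) = 0.205 atm.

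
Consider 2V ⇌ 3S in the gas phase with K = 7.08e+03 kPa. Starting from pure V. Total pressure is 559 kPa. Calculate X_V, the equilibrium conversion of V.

Let X = conversion of V (basis 1 mol V); extent of reaction ξ = 0.5X.
Species balance: n_V = 1 − X; n_S = 1.5X.
Summing: n_T = 1 + 0.5X.
y_i = n_i/n_T, p_i = y_i·P. K = p_S^3 / (p_V^2).
Setting this equal to 7.08e+03 kPa and taking the physical root (0 < X < 1) gives X = 0.726.

X = 0.726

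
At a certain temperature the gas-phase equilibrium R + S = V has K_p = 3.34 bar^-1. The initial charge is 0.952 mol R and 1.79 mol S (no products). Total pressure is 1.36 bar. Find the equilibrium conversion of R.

X = 0.710

Basis: 0.952 mol R initially; let X = conversion of R. Extent ξ = 0.952X.
At extent ξ: n_R = 0.952 − 0.952X; n_S = 1.79 − 0.952X; n_V = 0.952X.
n_T = Σnᵢ = 2.74 − 0.952X.
y_i = n_i/n_T, p_i = y_i·P. K_p = p_V / (p_R p_S).
Equating to 3.34 bar^-1 and solving on 0 < X < 1: X = 0.710.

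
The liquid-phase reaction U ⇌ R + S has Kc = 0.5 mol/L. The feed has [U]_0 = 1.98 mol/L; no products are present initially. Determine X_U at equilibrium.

X = 0.392

Let X = conversion of U; extent ξ = 1.98·X mol/L.
Concentrations: [U] = 1.98 − 1.98X; [R] = 1.98X; [S] = 1.98X.
Kc = [R] [S] / ([U]).
This equals 0.5 at X = 0.392 (the root in 0 < X < 1).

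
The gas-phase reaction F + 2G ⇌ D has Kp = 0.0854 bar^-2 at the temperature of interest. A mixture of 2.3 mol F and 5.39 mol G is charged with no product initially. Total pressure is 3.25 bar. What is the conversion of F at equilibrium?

X = 0.272

Take 2.3 mol F as basis and let X be its fractional conversion, so ξ = 2.3X.
Mole table: n_F = 2.3 − 2.3X; n_G = 5.39 − 4.6X; n_D = 2.3X.
Total moles n_T = 7.69 − 4.6X.
y_i = n_i/n_T, p_i = y_i·P. Kp = p_D / (p_F p_G^2).
Equating to 0.0854 bar^-2 and solving on 0 < X < 1: X = 0.272.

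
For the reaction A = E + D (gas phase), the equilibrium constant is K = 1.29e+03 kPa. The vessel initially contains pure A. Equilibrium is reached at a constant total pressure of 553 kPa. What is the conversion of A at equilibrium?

X = 0.837

Let X = conversion of A (basis 1 mol A); extent of reaction ξ = X.
At extent ξ: n_A = 1 − X; n_E = X; n_D = X.
n_T = Σnᵢ = 1 + X.
With p_i = (n_i/n_T)P, K = p_E p_D / (p_A).
Equating to 1.29e+03 kPa and solving on 0 < X < 1: X = 0.837.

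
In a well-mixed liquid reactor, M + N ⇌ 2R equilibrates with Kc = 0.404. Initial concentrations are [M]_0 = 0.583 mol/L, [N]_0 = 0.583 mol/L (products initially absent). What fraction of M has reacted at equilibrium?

X = 0.241

Let X = conversion of M; extent ξ = 0.583·X mol/L.
Concentrations: [M] = 0.583 − 0.583X; [N] = 0.583 − 0.583X; [R] = 1.17X.
Kc = [R]^2 / ([M] [N]).
Setting equal to 0.404 and solving for X on (0,1) gives X = 0.241.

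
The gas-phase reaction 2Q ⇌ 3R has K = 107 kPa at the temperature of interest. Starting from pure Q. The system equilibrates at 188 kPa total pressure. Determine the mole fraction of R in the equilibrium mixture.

y_R = 0.513

Let X = conversion of Q (basis 1 mol Q); extent of reaction ξ = 0.5X.
Species balance: n_Q = 1 − X; n_R = 1.5X.
n_T = Σnᵢ = 1 + 0.5X.
With p_i = (n_i/n_T)P, K = p_R^3 / (p_Q^2).
Substituting and setting equal to 107 kPa gives a polynomial in X; the root in (0,1) is X = 0.413.
Then n_R = 0.619, n_T = 1.21, so y_R = 0.513.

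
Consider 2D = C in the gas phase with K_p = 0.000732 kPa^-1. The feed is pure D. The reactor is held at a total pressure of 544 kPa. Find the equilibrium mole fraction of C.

y_C = 0.234

Take 1 mol D as basis and let X be its fractional conversion, so ξ = 0.5X.
Moles: n_D = 1 − X; n_C = 0.5X.
n_T = Σnᵢ = 1 − 0.5X.
With p_i = (n_i/n_T)P, K_p = p_C / (p_D^2).
This yields a degree-2 equation in X; solving on (0,1), X = 0.379.
Then n_C = 0.189, n_T = 0.811, so y_C = 0.234.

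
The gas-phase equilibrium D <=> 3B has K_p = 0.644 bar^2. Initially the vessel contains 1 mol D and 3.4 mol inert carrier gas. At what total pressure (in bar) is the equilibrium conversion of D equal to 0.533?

Let X = conversion of D (basis 1 mol D); extent of reaction ξ = X.
Moles: n_D = 1 − X; n_B = 3X; n_I = 3.4 (inert).
Summing: n_T = 4.4 + 2X.
K_p = p_B^3 / (p_D) with p_i = (n_i/n_T)·P.
At X = 0.533: the mole-fraction product g(X) = Π y_i^ν_i = 0.293. Since K_p = g(X)·P^{2}, P = (K_p/g)^(1/2) = (0.644/0.293)^(1/2) = 1.48 bar.

P = 1.48 bar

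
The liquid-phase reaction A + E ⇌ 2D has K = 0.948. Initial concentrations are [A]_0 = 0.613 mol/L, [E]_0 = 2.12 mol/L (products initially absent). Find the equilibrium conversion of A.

Let X = conversion of A; extent ξ = 0.613·X mol/L.
Concentrations: [A] = 0.613 − 0.613X; [E] = 2.12 − 0.613X; [D] = 1.23X.
K = [D]^2 / ([A] [E]).
Equating to 0.948: the physical root is X = 0.554.

X = 0.554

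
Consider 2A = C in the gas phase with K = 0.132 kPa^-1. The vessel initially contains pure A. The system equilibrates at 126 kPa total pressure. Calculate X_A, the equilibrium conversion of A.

Basis: 1 mol A initially; let X = conversion of A. Extent ξ = 0.5X.
At extent ξ: n_A = 1 − X; n_C = 0.5X.
Summing: n_T = 1 − 0.5X.
Mole fractions y_i = n_i/n_T; K = p_C / (p_A^2) with p_i = y_i·P.
Setting this equal to 0.132 kPa^-1 and taking the physical root (0 < X < 1) gives X = 0.878.

X = 0.878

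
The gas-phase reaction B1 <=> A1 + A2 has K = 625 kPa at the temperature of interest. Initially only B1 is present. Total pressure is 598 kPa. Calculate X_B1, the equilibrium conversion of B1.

X = 0.715

Basis: 1 mol B1 initially; let X = conversion of B1. Extent ξ = X.
Species balance: n_B1 = 1 − X; n_A1 = X; n_A2 = X.
Summing: n_T = 1 + X.
With p_i = (n_i/n_T)P, K = p_A1 p_A2 / (p_B1).
This yields a degree-2 equation in X; solving on (0,1), X = 0.715.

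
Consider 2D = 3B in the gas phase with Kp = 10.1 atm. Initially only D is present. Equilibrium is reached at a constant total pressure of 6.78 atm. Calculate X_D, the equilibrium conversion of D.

X = 0.510

Basis: 1 mol D initially; let X = conversion of D. Extent ξ = 0.5X.
Species balance: n_D = 1 − X; n_B = 1.5X.
n_T = Σnᵢ = 1 + 0.5X.
y_i = n_i/n_T, p_i = y_i·P. Kp = p_B^3 / (p_D^2).
Equating to 10.1 atm and solving on 0 < X < 1: X = 0.510.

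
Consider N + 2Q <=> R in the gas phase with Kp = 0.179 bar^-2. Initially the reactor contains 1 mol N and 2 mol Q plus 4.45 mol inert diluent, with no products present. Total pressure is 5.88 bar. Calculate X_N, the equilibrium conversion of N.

X = 0.231

Take 1 mol N as basis and let X be its fractional conversion, so ξ = X.
At extent ξ: n_N = 1 − X; n_Q = 2 − 2X; n_R = X; n_I = 4.45 (inert).
n_T = Σnᵢ = 7.45 − 2X.
y_i = n_i/n_T, p_i = y_i·P. Kp = p_R / (p_N p_Q^2).
This yields a degree-3 equation in X; solving on (0,1), X = 0.231.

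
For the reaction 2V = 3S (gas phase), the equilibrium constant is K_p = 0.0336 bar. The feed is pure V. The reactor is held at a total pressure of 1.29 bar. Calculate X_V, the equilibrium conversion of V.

X = 0.178

Let X = conversion of V (basis 1 mol V); extent of reaction ξ = 0.5X.
Mole table: n_V = 1 − X; n_S = 1.5X.
Summing: n_T = 1 + 0.5X.
With p_i = (n_i/n_T)P, K_p = p_S^3 / (p_V^2).
This yields a degree-3 equation in X; solving on (0,1), X = 0.178.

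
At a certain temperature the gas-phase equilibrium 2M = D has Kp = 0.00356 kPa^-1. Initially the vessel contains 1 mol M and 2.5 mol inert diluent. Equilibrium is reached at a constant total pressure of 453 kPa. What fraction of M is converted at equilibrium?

Let X = conversion of M (basis 1 mol M); extent of reaction ξ = 0.5X.
Moles: n_M = 1 − X; n_D = 0.5X; n_I = 2.5 (inert).
Total moles n_T = 3.5 − 0.5X.
Mole fractions y_i = n_i/n_T; Kp = p_D / (p_M^2) with p_i = y_i·P.
This yields a degree-2 equation in X; solving on (0,1), X = 0.377.

X = 0.377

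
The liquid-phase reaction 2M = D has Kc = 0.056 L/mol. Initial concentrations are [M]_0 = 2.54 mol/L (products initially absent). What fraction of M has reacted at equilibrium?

X = 0.188

Let X = conversion of M; extent ξ = 2.54X/2 mol/L.
Concentrations: [M] = 2.54 − 2.54X; [D] = 1.27X.
Kc = [D] / ([M]^2).
Setting equal to 0.056 and solving for X on (0,1) gives X = 0.188.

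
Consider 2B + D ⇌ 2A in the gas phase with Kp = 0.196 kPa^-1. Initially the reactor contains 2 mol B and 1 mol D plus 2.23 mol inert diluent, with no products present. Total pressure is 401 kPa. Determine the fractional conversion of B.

Take 2 mol B as basis and let X be its fractional conversion, so ξ = X.
Moles: n_B = 2 − 2X; n_D = 1 − X; n_A = 2X; n_I = 2.23 (inert).
Total moles n_T = 5.23 − X.
Mole fractions y_i = n_i/n_T; Kp = p_A^2 / (p_B^2 p_D) with p_i = y_i·P.
This yields a degree-3 equation in X; solving on (0,1), X = 0.696.

X = 0.696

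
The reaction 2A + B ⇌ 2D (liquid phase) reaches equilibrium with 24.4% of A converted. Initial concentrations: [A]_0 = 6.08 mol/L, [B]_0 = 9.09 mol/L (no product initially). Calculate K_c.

K_c = 0.0125 L/mol

Let X = conversion of A.
Concentrations: [A] = 6.08 − 6.08X; [B] = 9.09 − 3.04X; [D] = 6.08X.
At X = 0.244: [A] = 4.6, [B] = 8.35, [D] = 1.48.
K_c = [D]^2 / ([A]^2 [B]) = 0.0125 L/mol.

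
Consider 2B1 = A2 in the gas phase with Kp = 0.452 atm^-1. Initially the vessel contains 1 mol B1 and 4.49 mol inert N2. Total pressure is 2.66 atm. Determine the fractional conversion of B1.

X = 0.251

Basis: 1 mol B1 initially; let X = conversion of B1. Extent ξ = 0.5X.
Mole table: n_B1 = 1 − X; n_A2 = 0.5X; n_I = 4.49 (inert).
Total moles n_T = 5.49 − 0.5X.
y_i = n_i/n_T, p_i = y_i·P. Kp = p_A2 / (p_B1^2).
Equating to 0.452 atm^-1 and solving on 0 < X < 1: X = 0.251.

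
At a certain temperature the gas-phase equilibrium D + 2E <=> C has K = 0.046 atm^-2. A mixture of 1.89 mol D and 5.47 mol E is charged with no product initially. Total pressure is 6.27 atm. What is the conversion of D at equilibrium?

Let X = conversion of D (basis 1.89 mol D); extent of reaction ξ = 1.89X.
Mole table: n_D = 1.89 − 1.89X; n_E = 5.47 − 3.78X; n_C = 1.89X.
n_T = Σnᵢ = 7.36 − 3.78X.
With p_i = (n_i/n_T)P, K = p_C / (p_D p_E^2).
This yields a degree-3 equation in X; solving on (0,1), X = 0.446.

X = 0.446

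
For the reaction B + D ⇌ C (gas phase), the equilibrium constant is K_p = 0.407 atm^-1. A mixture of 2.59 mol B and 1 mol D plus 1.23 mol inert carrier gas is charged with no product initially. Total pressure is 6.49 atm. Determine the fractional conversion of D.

X = 0.557

Basis: 1 mol D initially; let X = conversion of D. Extent ξ = X.
Moles: n_B = 2.59 − X; n_D = 1 − X; n_C = X; n_I = 1.23 (inert).
Total moles n_T = 4.82 − X.
y_i = n_i/n_T, p_i = y_i·P. K_p = p_C / (p_B p_D).
Substituting and setting equal to 0.407 atm^-1 gives a polynomial in X; the root in (0,1) is X = 0.557.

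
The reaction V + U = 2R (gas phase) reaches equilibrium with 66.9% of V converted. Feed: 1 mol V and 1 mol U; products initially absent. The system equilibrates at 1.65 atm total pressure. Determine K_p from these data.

K_p = 16.3

Let X = conversion of V (basis 1 mol V); extent of reaction ξ = X.
At extent ξ: n_V = 1 − X; n_U = 1 − X; n_R = 2X.
Total moles n_T = 2 (Δν = 0, constant).
At X = 0.669: n_V = 0.331, n_U = 0.331, n_R = 1.34, n_T = 2.
p_i = (n_i/n_T)·P. K_p = p_R^2 / (p_V p_U) = 16.3.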